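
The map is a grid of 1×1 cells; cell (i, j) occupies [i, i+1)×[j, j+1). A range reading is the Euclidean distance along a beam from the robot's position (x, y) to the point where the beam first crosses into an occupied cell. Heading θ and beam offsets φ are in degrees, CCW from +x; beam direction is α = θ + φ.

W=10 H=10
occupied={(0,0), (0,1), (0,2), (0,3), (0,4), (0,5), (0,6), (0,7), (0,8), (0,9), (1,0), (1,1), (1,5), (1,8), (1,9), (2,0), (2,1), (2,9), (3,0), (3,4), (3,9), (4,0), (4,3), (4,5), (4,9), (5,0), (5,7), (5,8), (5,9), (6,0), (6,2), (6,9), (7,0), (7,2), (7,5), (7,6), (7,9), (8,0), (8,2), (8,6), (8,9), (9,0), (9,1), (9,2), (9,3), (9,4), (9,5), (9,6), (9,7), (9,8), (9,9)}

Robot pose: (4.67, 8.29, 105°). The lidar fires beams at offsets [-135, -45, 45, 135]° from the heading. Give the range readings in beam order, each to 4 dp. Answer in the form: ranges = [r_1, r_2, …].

beam 1: φ=-135°, α=330°
  direction (0.8660, -0.5000); cell (4,8); t to first gridline: x 0.3811, y 0.5800 (then +1.1547 / +2.0000)
    (5,8) via x @ 0.3811  # hit
  → r_1 = 0.3811
beam 2: φ=-45°, α=60°
  direction (0.5000, 0.8660); cell (4,8); t to first gridline: x 0.6600, y 0.8198 (then +2.0000 / +1.1547)
    (5,8) via x @ 0.6600  # hit
  → r_2 = 0.6600
beam 3: φ=45°, α=150°
  direction (-0.8660, 0.5000); cell (4,8); t to first gridline: x 0.7736, y 1.4200 (then +1.1547 / +2.0000)
    (3,8) via x @ 0.7736
    (3,9) via y @ 1.4200  # hit
  → r_3 = 1.4200
beam 4: φ=135°, α=240°
  direction (-0.5000, -0.8660); cell (4,8); t to first gridline: x 1.3400, y 0.3349 (then +2.0000 / +1.1547)
    (4,7) via y @ 0.3349
    (3,7) via x @ 1.3400
    (3,6) via y @ 1.4896
    (3,5) via y @ 2.6443
    (2,5) via x @ 3.3400
    (2,4) via y @ 3.7990
    (2,3) via y @ 4.9537
    (1,3) via x @ 5.3400
    (1,2) via y @ 6.1084
    (1,1) via y @ 7.2631  # hit
  → r_4 = 7.2631

ranges = [0.3811, 0.6600, 1.4200, 7.2631]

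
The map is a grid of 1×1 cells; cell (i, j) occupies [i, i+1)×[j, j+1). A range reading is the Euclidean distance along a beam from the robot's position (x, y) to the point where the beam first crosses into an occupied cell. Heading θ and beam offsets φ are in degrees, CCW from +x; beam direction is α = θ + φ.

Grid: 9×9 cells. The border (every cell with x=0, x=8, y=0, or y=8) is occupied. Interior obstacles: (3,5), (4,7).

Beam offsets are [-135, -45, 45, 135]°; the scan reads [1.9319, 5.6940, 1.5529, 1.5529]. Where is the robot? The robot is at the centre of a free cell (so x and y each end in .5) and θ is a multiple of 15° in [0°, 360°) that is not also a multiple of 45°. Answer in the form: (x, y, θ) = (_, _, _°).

Enumerate (i+0.5, j+0.5, θ) over the 47 free cells and 16 admissible headings. For each, cast all 4 beams and compare to the given ranges.
  (2.5, 3.5, 30°): beam 1 = 2.5882 ≠ 1.9319 ✗
  (1.5, 3.5, 285°): beam 1 = 0.5774 ≠ 1.9319 ✗
  (4.5, 2.5, 195°): beam 1 = 6.3509 ≠ 1.9319 ✗
  (7.5, 7.5, 255°): beam 1 = 0.5774 ≠ 1.9319 ✗
  …
  (6.5, 6.5, 300°): r_1=1.9319, r_2=5.6940, r_3=1.5529, r_4=1.5529 — all match ✓
Unique over the lattice → pose = (6.5, 6.5, 300°).

(x, y, θ) = (6.5, 6.5, 300°)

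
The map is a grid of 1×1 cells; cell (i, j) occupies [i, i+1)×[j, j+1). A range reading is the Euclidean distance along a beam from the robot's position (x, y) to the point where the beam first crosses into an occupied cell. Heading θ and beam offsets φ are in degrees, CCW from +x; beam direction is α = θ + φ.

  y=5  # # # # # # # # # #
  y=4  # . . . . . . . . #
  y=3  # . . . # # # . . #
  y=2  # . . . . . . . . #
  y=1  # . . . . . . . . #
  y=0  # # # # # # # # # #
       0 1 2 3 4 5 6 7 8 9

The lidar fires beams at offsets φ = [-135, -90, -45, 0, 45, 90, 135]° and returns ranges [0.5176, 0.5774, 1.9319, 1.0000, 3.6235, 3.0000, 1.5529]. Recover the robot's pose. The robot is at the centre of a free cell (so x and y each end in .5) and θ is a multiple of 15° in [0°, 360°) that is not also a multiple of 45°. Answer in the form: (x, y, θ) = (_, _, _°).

Candidates: 29 free-cell centres × 16 headings = 464 poses. Raycast each; keep the one whose scan matches to 4 dp.
  (3.5, 3.5, 60°): beam 1 = 2.5882 ≠ 0.5176 ✗
  (1.5, 4.5, 195°): beam 1 = 0.5774 ≠ 0.5176 ✗
  (2.5, 4.5, 120°): beam 1 = 1.9319 ≠ 0.5176 ✗
  …
  (7.5, 4.5, 210°): r_1=0.5176, r_2=0.5774, r_3=1.9319, r_4=1.0000, r_5=3.6235, r_6=3.0000, r_7=1.5529 — all match ✓
No second candidate reproduces the full scan.

(x, y, θ) = (7.5, 4.5, 210°)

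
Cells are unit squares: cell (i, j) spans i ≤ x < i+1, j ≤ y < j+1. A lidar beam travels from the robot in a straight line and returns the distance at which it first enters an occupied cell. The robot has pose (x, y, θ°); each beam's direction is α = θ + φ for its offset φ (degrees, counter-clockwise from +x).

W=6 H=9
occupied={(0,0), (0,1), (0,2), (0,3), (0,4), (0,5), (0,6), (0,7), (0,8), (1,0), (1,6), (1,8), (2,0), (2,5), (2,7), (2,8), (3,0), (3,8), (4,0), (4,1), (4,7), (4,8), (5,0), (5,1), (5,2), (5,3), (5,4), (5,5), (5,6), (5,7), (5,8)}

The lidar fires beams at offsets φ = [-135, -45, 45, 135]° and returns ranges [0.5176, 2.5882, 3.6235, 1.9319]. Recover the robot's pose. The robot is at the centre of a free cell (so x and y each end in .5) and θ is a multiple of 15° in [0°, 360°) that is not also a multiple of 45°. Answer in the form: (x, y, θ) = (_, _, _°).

(x, y, θ) = (1.5, 3.5, 330°)

Enumerate (i+0.5, j+0.5, θ) over the 23 free cells and 16 admissible headings. For each, cast all 4 beams and compare to the given ranges.
  (3.5, 1.5, 105°): beam 1 = 0.5774 ≠ 0.5176 ✗
  (4.5, 5.5, 285°): beam 1 = 2.8868 ≠ 0.5176 ✗
  (2.5, 2.5, 60°): beam 1 = 1.5529 ≠ 0.5176 ✗
  (3.5, 4.5, 105°): beam 1 = 1.7321 ≠ 0.5176 ✗
  …
  (1.5, 3.5, 330°): r_1=0.5176, r_2=2.5882, r_3=3.6235, r_4=1.9319 — all match ✓
Only this pose fits every beam.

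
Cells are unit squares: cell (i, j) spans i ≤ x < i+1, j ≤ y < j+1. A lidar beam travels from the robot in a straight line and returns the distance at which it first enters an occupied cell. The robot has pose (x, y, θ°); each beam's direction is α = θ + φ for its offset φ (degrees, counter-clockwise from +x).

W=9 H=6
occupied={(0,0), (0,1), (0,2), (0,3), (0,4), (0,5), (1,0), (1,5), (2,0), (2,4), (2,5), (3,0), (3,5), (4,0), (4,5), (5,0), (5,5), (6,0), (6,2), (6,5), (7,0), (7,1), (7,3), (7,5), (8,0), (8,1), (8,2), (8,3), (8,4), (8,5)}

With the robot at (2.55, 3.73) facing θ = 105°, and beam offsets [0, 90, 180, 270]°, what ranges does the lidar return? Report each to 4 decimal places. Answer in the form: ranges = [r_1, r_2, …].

beam 1: φ=0°, α=105°
  cosα=-0.2588 sinα=0.9659 | (2,3) | tMaxX 2.1250 tMaxY 0.2795 | tΔX 3.8637 tΔY 1.0353
    t=0.2795 [y] (2,4) — stop
  → r_1 = 0.2795
beam 2: φ=90°, α=195°
  cosα=-0.9659 sinα=-0.2588 | (2,3) | tMaxX 0.5694 tMaxY 2.8205 | tΔX 1.0353 tΔY 3.8637
    t=0.5694 [x] (1,3)
    t=1.6047 [x] (0,3) — stop
  → r_2 = 1.6047
beam 3: φ=180°, α=285°
  cosα=0.2588 sinα=-0.9659 | (2,3) | tMaxX 1.7387 tMaxY 0.7558 | tΔX 3.8637 tΔY 1.0353
    t=0.7558 [y] (2,2)
    t=1.7387 [x] (3,2)
    t=1.7910 [y] (3,1)
    t=2.8263 [y] (3,0) — stop
  → r_3 = 2.8263
beam 4: φ=270°, α=15°
  cosα=0.9659 sinα=0.2588 | (2,3) | tMaxX 0.4659 tMaxY 1.0432 | tΔX 1.0353 tΔY 3.8637
    t=0.4659 [x] (3,3)
    t=1.0432 [y] (3,4)
    t=1.5012 [x] (4,4)
    t=2.5364 [x] (5,4)
    t=3.5717 [x] (6,4)
    t=4.6070 [x] (7,4)
    t=4.9069 [y] (7,5) — stop
  → r_4 = 4.9069

ranges = [0.2795, 1.6047, 2.8263, 4.9069]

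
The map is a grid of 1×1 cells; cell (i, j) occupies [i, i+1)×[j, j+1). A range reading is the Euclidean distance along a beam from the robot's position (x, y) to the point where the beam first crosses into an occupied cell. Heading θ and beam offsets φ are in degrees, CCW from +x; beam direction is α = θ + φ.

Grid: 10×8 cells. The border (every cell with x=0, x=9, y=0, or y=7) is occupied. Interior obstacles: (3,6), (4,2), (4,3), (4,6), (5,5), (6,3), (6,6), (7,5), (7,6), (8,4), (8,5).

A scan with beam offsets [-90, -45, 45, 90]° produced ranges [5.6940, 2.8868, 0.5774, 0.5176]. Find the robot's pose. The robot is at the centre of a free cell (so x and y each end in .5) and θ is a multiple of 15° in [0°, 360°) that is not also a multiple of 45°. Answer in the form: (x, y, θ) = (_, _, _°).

(x, y, θ) = (3.5, 1.5, 195°)

Enumerate (i+0.5, j+0.5, θ) over the 37 free cells and 16 admissible headings. For each, cast all 4 beams and compare to the given ranges.
  (2.5, 6.5, 105°): beam 1 = 0.5176 ≠ 5.6940 ✗
  (4.5, 4.5, 150°): beam 1 = 1.0000 ≠ 5.6940 ✗
  (8.5, 1.5, 210°): beam 1 = 5.0000 ≠ 5.6940 ✗
  (2.5, 3.5, 195°): beam 1 = 3.6235 ≠ 5.6940 ✗
  …
  (3.5, 1.5, 195°): r_1=5.6940, r_2=2.8868, r_3=0.5774, r_4=0.5176 — all match ✓
Unique over the lattice → pose = (3.5, 1.5, 195°).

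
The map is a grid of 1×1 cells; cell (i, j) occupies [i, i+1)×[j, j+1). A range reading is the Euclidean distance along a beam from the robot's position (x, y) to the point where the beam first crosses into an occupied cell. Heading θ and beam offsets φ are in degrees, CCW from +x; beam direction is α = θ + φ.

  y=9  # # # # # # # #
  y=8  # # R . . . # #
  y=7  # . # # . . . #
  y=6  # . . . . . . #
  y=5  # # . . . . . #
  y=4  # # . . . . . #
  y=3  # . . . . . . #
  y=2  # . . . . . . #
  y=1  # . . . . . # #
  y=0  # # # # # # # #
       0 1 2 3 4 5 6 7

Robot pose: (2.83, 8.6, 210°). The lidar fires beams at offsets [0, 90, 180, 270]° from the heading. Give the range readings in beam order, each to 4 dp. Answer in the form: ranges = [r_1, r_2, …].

beam 1: φ=0°, α=210°
  direction (-0.8660, -0.5000); cell (2,8); t to first gridline: x 0.9584, y 1.2000 (then +1.1547 / +2.0000)
    (1,8) via x @ 0.9584  # hit
  → r_1 = 0.9584
beam 2: φ=90°, α=300°
  direction (0.5000, -0.8660); cell (2,8); t to first gridline: x 0.3400, y 0.6928 (then +2.0000 / +1.1547)
    (3,8) via x @ 0.3400
    (3,7) via y @ 0.6928  # hit
  → r_2 = 0.6928
beam 3: φ=180°, α=30°
  direction (0.8660, 0.5000); cell (2,8); t to first gridline: x 0.1963, y 0.8000 (then +1.1547 / +2.0000)
    (3,8) via x @ 0.1963
    (3,9) via y @ 0.8000  # hit
  → r_3 = 0.8000
beam 4: φ=270°, α=120°
  direction (-0.5000, 0.8660); cell (2,8); t to first gridline: x 1.6600, y 0.4619 (then +2.0000 / +1.1547)
    (2,9) via y @ 0.4619  # hit
  → r_4 = 0.4619

ranges = [0.9584, 0.6928, 0.8000, 0.4619]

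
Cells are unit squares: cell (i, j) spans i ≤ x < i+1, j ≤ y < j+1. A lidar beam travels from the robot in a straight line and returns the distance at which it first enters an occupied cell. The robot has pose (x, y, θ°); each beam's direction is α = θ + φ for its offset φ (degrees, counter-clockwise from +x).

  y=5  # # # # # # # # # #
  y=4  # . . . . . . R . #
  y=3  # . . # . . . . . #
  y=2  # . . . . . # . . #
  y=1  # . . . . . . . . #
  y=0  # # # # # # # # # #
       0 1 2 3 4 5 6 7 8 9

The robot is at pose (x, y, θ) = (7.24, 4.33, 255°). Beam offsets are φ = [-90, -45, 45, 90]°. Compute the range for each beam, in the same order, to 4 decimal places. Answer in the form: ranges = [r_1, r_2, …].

beam 1: φ=-90°, α=165°
  direction (-0.9659, 0.2588); cell (7,4); t to first gridline: x 0.2485, y 2.5887 (then +1.0353 / +3.8637)
    (6,4) via x @ 0.2485
    (5,4) via x @ 1.2837
    (4,4) via x @ 2.3190
    (4,5) via y @ 2.5887  # hit
  → r_1 = 2.5887
beam 2: φ=-45°, α=210°
  direction (-0.8660, -0.5000); cell (7,4); t to first gridline: x 0.2771, y 0.6600 (then +1.1547 / +2.0000)
    (6,4) via x @ 0.2771
    (6,3) via y @ 0.6600
    (5,3) via x @ 1.4318
    (4,3) via x @ 2.5865
    (4,2) via y @ 2.6600
    (3,2) via x @ 3.7412
    (3,1) via y @ 4.6600
    (2,1) via x @ 4.8959
    (1,1) via x @ 6.0506
    (1,0) via y @ 6.6600  # hit
  → r_2 = 6.6600
beam 3: φ=45°, α=300°
  direction (0.5000, -0.8660); cell (7,4); t to first gridline: x 1.5200, y 0.3811 (then +2.0000 / +1.1547)
    (7,3) via y @ 0.3811
    (8,3) via x @ 1.5200
    (8,2) via y @ 1.5358
    (8,1) via y @ 2.6905
    (9,1) via x @ 3.5200  # hit
  → r_3 = 3.5200
beam 4: φ=90°, α=345°
  direction (0.9659, -0.2588); cell (7,4); t to first gridline: x 0.7868, y 1.2750 (then +1.0353 / +3.8637)
    (8,4) via x @ 0.7868
    (8,3) via y @ 1.2750
    (9,3) via x @ 1.8221  # hit
  → r_4 = 1.8221

ranges = [2.5887, 6.6600, 3.5200, 1.8221]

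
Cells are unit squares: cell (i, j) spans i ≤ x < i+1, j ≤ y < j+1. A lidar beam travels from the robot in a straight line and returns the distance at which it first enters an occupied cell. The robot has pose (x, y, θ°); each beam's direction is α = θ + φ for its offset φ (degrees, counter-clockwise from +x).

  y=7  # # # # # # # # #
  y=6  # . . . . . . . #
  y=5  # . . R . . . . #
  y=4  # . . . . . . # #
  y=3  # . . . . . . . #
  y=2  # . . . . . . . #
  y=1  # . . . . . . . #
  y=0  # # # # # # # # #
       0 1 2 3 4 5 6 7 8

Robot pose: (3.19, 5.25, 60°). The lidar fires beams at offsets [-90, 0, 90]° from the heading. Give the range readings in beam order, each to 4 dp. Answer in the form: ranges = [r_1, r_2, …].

beam 1: φ=-90°, α=330°
  cosα=0.8660 sinα=-0.5000 | (3,5) | tMaxX 0.9353 tMaxY 0.5000 | tΔX 1.1547 tΔY 2.0000
    t=0.5000 [y] (3,4)
    t=0.9353 [x] (4,4)
    t=2.0900 [x] (5,4)
    t=2.5000 [y] (5,3)
    t=3.2447 [x] (6,3)
    t=4.3994 [x] (7,3)
    t=4.5000 [y] (7,2)
    t=5.5541 [x] (8,2) — stop
  → r_1 = 5.5541
beam 2: φ=0°, α=60°
  cosα=0.5000 sinα=0.8660 | (3,5) | tMaxX 1.6200 tMaxY 0.8660 | tΔX 2.0000 tΔY 1.1547
    t=0.8660 [y] (3,6)
    t=1.6200 [x] (4,6)
    t=2.0207 [y] (4,7) — stop
  → r_2 = 2.0207
beam 3: φ=90°, α=150°
  cosα=-0.8660 sinα=0.5000 | (3,5) | tMaxX 0.2194 tMaxY 1.5000 | tΔX 1.1547 tΔY 2.0000
    t=0.2194 [x] (2,5)
    t=1.3741 [x] (1,5)
    t=1.5000 [y] (1,6)
    t=2.5288 [x] (0,6) — stop
  → r_3 = 2.5288

ranges = [5.5541, 2.0207, 2.5288]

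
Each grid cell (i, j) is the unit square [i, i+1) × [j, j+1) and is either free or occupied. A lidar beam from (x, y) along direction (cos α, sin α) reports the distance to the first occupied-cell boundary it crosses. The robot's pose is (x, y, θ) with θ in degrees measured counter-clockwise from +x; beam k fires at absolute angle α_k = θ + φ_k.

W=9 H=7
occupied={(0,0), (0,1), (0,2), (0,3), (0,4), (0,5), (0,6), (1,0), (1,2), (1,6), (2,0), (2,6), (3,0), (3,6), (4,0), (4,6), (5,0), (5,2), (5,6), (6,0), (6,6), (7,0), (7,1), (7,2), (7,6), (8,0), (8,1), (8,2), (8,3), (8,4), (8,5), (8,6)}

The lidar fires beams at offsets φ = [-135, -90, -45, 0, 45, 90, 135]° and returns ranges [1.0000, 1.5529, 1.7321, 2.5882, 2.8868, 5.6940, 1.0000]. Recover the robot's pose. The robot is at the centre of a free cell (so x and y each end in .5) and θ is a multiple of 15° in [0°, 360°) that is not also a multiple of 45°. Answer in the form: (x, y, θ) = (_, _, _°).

(x, y, θ) = (6.5, 3.5, 75°)

Enumerate (i+0.5, j+0.5, θ) over the 31 free cells and 16 admissible headings. For each, cast all 7 beams and compare to the given ranges.
  (6.5, 1.5, 165°): beam 1 = 0.5774 ≠ 1.0000 ✗
  (1.5, 3.5, 195°): beam 1 = 2.8868 ≠ 1.0000 ✗
  (3.5, 3.5, 195°): beam 1 = 2.8868 ≠ 1.0000 ✗
  …
  (6.5, 3.5, 75°): r_1=1.0000, r_2=1.5529, r_3=1.7321, r_4=2.5882, r_5=2.8868, r_6=5.6940, r_7=1.0000 — all match ✓
No second candidate reproduces the full scan.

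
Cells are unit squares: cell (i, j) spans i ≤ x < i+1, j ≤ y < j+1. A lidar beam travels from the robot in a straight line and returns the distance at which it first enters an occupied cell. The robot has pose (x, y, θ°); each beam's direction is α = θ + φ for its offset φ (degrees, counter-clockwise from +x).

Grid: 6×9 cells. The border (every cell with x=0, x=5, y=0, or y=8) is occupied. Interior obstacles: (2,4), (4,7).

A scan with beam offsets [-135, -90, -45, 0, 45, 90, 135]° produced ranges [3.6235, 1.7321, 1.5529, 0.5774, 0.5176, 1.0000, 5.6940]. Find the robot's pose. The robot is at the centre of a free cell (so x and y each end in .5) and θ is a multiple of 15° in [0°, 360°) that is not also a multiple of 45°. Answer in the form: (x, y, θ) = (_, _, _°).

Enumerate (i+0.5, j+0.5, θ) over the 26 free cells and 16 admissible headings. For each, cast all 7 beams and compare to the given ranges.
  (2.5, 6.5, 105°): beam 1 = 2.8868 ≠ 3.6235 ✗
  (4.5, 6.5, 120°): beam 1 = 0.5176 ≠ 3.6235 ✗
  (1.5, 2.5, 285°): beam 1 = 0.5774 ≠ 3.6235 ✗
  (4.5, 5.5, 210°): beam 1 = 1.5529 ≠ 3.6235 ✗
  (2.5, 5.5, 105°): beam 1 = 2.8868 ≠ 3.6235 ✗
  …
  (4.5, 2.5, 330°): r_1=3.6235, r_2=1.7321, r_3=1.5529, r_4=0.5774, r_5=0.5176, r_6=1.0000, r_7=5.6940 — all match ✓
Unique over the lattice → pose = (4.5, 2.5, 330°).

(x, y, θ) = (4.5, 2.5, 330°)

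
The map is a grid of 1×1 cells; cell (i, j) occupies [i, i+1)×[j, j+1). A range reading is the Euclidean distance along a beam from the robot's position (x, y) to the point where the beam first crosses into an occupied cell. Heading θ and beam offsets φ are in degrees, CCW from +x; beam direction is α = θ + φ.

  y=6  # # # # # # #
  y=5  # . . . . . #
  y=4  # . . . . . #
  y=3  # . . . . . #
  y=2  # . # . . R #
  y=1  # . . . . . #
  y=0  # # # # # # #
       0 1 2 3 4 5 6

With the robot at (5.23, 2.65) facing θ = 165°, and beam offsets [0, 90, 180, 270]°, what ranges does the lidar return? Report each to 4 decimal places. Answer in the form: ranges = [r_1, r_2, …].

ranges = [4.3792, 1.7082, 0.7972, 2.9751]

beam 1: φ=0°, α=165°
  direction (-0.9659, 0.2588); cell (5,2); t to first gridline: x 0.2381, y 1.3523 (then +1.0353 / +3.8637)
    (4,2) via x @ 0.2381
    (3,2) via x @ 1.2734
    (3,3) via y @ 1.3523
    (2,3) via x @ 2.3087
    (1,3) via x @ 3.3439
    (0,3) via x @ 4.3792  # hit
  → r_1 = 4.3792
beam 2: φ=90°, α=255°
  direction (-0.2588, -0.9659); cell (5,2); t to first gridline: x 0.8887, y 0.6729 (then +3.8637 / +1.0353)
    (5,1) via y @ 0.6729
    (4,1) via x @ 0.8887
    (4,0) via y @ 1.7082  # hit
  → r_2 = 1.7082
beam 3: φ=180°, α=345°
  direction (0.9659, -0.2588); cell (5,2); t to first gridline: x 0.7972, y 2.5114 (then +1.0353 / +3.8637)
    (6,2) via x @ 0.7972  # hit
  → r_3 = 0.7972
beam 4: φ=270°, α=75°
  direction (0.2588, 0.9659); cell (5,2); t to first gridline: x 2.9751, y 0.3623 (then +3.8637 / +1.0353)
    (5,3) via y @ 0.3623
    (5,4) via y @ 1.3976
    (5,5) via y @ 2.4329
    (6,5) via x @ 2.9751  # hit
  → r_4 = 2.9751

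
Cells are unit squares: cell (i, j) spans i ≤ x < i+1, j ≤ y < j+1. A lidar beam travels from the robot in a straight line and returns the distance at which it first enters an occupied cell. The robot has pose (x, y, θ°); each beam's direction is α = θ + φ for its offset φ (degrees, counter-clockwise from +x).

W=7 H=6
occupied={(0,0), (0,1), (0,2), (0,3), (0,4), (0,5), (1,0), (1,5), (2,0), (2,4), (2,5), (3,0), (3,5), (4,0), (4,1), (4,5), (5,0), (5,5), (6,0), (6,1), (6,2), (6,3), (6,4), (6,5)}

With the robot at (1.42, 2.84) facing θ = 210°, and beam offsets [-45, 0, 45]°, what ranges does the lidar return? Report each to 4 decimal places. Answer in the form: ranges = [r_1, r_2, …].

ranges = [0.4348, 0.4850, 1.6228]

beam 1: φ=-45°, α=165°
  d=(-0.9659,0.2588)  start (1,2)  tX=0.4348 tY=0.6182  stride 1/|dx|=1.0353 1/|dy|=3.8637
    cross x-line → (0,2), t=0.4348 (wall)
  → r_1 = 0.4348
beam 2: φ=0°, α=210°
  d=(-0.8660,-0.5000)  start (1,2)  tX=0.4850 tY=1.6800  stride 1/|dx|=1.1547 1/|dy|=2.0000
    cross x-line → (0,2), t=0.4850 (wall)
  → r_2 = 0.4850
beam 3: φ=45°, α=255°
  d=(-0.2588,-0.9659)  start (1,2)  tX=1.6228 tY=0.8696  stride 1/|dx|=3.8637 1/|dy|=1.0353
    cross y-line → (1,1), t=0.8696
    cross x-line → (0,1), t=1.6228 (wall)
  → r_3 = 1.6228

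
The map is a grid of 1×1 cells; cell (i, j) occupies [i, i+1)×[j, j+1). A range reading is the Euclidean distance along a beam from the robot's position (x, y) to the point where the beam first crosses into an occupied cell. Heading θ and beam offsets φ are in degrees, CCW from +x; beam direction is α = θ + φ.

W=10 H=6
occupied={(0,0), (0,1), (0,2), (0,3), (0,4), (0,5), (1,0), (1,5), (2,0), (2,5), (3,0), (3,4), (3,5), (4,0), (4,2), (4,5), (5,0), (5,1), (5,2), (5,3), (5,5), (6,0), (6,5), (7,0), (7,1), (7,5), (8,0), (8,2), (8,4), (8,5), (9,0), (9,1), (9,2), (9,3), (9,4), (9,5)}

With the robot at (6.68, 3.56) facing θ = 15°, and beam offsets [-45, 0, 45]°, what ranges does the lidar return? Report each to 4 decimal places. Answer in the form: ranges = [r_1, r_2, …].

beam 1: φ=-45°, α=330°
  d=(0.8660,-0.5000)  start (6,3)  tX=0.3695 tY=1.1200  stride 1/|dx|=1.1547 1/|dy|=2.0000
    cross x-line → (7,3), t=0.3695
    cross y-line → (7,2), t=1.1200
    cross x-line → (8,2), t=1.5242 (wall)
  → r_1 = 1.5242
beam 2: φ=0°, α=15°
  d=(0.9659,0.2588)  start (6,3)  tX=0.3313 tY=1.7000  stride 1/|dx|=1.0353 1/|dy|=3.8637
    cross x-line → (7,3), t=0.3313
    cross x-line → (8,3), t=1.3666
    cross y-line → (8,4), t=1.7000 (wall)
  → r_2 = 1.7000
beam 3: φ=45°, α=60°
  d=(0.5000,0.8660)  start (6,3)  tX=0.6400 tY=0.5081  stride 1/|dx|=2.0000 1/|dy|=1.1547
    cross y-line → (6,4), t=0.5081
    cross x-line → (7,4), t=0.6400
    cross y-line → (7,5), t=1.6628 (wall)
  → r_3 = 1.6628

ranges = [1.5242, 1.7000, 1.6628]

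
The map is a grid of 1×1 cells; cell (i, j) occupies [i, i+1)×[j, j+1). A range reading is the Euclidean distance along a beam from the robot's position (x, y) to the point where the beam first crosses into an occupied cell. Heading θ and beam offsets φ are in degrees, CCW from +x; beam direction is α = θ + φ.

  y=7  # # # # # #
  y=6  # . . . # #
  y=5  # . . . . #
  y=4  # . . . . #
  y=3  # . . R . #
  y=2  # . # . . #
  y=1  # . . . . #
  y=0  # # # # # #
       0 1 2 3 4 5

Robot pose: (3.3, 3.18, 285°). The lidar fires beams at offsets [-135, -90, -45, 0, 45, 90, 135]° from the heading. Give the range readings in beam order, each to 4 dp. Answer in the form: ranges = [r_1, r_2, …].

ranges = [2.6558, 0.6955, 0.6000, 2.2569, 1.9630, 1.7600, 3.2563]

beam 1: φ=-135°, α=150°
  direction (-0.8660, 0.5000); cell (3,3); t to first gridline: x 0.3464, y 1.6400 (then +1.1547 / +2.0000)
    (2,3) via x @ 0.3464
    (1,3) via x @ 1.5011
    (1,4) via y @ 1.6400
    (0,4) via x @ 2.6558  # hit
  → r_1 = 2.6558
beam 2: φ=-90°, α=195°
  direction (-0.9659, -0.2588); cell (3,3); t to first gridline: x 0.3106, y 0.6955 (then +1.0353 / +3.8637)
    (2,3) via x @ 0.3106
    (2,2) via y @ 0.6955  # hit
  → r_2 = 0.6955
beam 3: φ=-45°, α=240°
  direction (-0.5000, -0.8660); cell (3,3); t to first gridline: x 0.6000, y 0.2078 (then +2.0000 / +1.1547)
    (3,2) via y @ 0.2078
    (2,2) via x @ 0.6000  # hit
  → r_3 = 0.6000
beam 4: φ=0°, α=285°
  direction (0.2588, -0.9659); cell (3,3); t to first gridline: x 2.7046, y 0.1863 (then +3.8637 / +1.0353)
    (3,2) via y @ 0.1863
    (3,1) via y @ 1.2216
    (3,0) via y @ 2.2569  # hit
  → r_4 = 2.2569
beam 5: φ=45°, α=330°
  direction (0.8660, -0.5000); cell (3,3); t to first gridline: x 0.8083, y 0.3600 (then +1.1547 / +2.0000)
    (3,2) via y @ 0.3600
    (4,2) via x @ 0.8083
    (5,2) via x @ 1.9630  # hit
  → r_5 = 1.9630
beam 6: φ=90°, α=15°
  direction (0.9659, 0.2588); cell (3,3); t to first gridline: x 0.7247, y 3.1682 (then +1.0353 / +3.8637)
    (4,3) via x @ 0.7247
    (5,3) via x @ 1.7600  # hit
  → r_6 = 1.7600
beam 7: φ=135°, α=60°
  direction (0.5000, 0.8660); cell (3,3); t to first gridline: x 1.4000, y 0.9469 (then +2.0000 / +1.1547)
    (3,4) via y @ 0.9469
    (4,4) via x @ 1.4000
    (4,5) via y @ 2.1016
    (4,6) via y @ 3.2563  # hit
  → r_7 = 3.2563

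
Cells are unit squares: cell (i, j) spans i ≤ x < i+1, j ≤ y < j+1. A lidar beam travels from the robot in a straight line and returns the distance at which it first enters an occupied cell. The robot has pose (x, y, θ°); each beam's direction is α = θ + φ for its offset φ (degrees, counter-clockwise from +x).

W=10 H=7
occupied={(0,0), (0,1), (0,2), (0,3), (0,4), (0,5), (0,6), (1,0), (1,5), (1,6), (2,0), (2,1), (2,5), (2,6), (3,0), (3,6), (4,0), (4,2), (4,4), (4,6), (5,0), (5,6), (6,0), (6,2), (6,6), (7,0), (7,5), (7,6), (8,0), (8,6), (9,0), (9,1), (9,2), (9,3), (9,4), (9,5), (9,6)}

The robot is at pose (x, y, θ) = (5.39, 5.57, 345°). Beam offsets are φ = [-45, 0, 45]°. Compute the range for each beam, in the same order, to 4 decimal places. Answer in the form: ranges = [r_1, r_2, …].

ranges = [2.9676, 1.6668, 0.8600]

beam 1: φ=-45°, α=300°
  dir = (cos 300°, sin 300°) = (0.5000, -0.8660); from cell (5,5)
  next x-line at t=1.2200, next y-line at t=0.6582; Δt_x=2.0000, Δt_y=1.1547
    y: enter (5,4) at t=0.6582
    x: enter (6,4) at t=1.2200
    y: enter (6,3) at t=1.8129
    y: enter (6,2) at t=2.9676 ← occupied
  → r_1 = 2.9676
beam 2: φ=0°, α=345°
  dir = (cos 345°, sin 345°) = (0.9659, -0.2588); from cell (5,5)
  next x-line at t=0.6315, next y-line at t=2.2023; Δt_x=1.0353, Δt_y=3.8637
    x: enter (6,5) at t=0.6315
    x: enter (7,5) at t=1.6668 ← occupied
  → r_2 = 1.6668
beam 3: φ=45°, α=30°
  dir = (cos 30°, sin 30°) = (0.8660, 0.5000); from cell (5,5)
  next x-line at t=0.7044, next y-line at t=0.8600; Δt_x=1.1547, Δt_y=2.0000
    x: enter (6,5) at t=0.7044
    y: enter (6,6) at t=0.8600 ← occupied
  → r_3 = 0.8600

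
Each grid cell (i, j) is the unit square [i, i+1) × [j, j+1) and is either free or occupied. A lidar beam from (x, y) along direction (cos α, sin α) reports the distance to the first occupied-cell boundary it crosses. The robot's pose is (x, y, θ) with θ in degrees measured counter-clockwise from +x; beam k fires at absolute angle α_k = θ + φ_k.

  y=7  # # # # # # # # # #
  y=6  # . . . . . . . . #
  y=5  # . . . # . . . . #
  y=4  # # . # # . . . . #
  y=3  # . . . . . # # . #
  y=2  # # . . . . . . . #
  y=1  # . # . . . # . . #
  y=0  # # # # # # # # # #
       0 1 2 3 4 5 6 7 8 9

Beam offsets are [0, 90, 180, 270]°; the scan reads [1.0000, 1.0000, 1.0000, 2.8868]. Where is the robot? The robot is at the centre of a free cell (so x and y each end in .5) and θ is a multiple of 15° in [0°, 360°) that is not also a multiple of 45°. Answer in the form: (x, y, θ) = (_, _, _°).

(x, y, θ) = (2.5, 3.5, 30°)

Enumerate (i+0.5, j+0.5, θ) over the 39 free cells and 16 admissible headings. For each, cast all 4 beams and compare to the given ranges.
  (3.5, 3.5, 75°): beam 1 = 0.5176 ≠ 1.0000 ✗
  (3.5, 5.5, 330°): beam 1 = 0.5774 ≠ 1.0000 ✗
  (6.5, 5.5, 75°): beam 1 = 1.5529 ≠ 1.0000 ✗
  …
  (2.5, 3.5, 30°): r_1=1.0000, r_2=1.0000, r_3=1.0000, r_4=2.8868 — all match ✓
Only this pose fits every beam.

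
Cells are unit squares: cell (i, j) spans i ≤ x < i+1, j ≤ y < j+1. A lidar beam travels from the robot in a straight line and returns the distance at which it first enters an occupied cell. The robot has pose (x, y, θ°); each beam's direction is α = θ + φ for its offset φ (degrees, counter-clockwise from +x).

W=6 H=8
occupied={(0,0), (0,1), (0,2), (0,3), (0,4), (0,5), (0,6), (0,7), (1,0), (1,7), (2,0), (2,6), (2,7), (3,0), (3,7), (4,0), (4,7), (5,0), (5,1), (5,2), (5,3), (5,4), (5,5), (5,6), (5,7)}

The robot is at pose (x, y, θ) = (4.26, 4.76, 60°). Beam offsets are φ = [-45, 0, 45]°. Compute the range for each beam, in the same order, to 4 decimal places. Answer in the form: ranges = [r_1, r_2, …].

ranges = [0.7661, 1.4800, 2.3190]

beam 1: φ=-45°, α=15°
  d=(0.9659,0.2588)  start (4,4)  tX=0.7661 tY=0.9273  stride 1/|dx|=1.0353 1/|dy|=3.8637
    cross x-line → (5,4), t=0.7661 (wall)
  → r_1 = 0.7661
beam 2: φ=0°, α=60°
  d=(0.5000,0.8660)  start (4,4)  tX=1.4800 tY=0.2771  stride 1/|dx|=2.0000 1/|dy|=1.1547
    cross y-line → (4,5), t=0.2771
    cross y-line → (4,6), t=1.4318
    cross x-line → (5,6), t=1.4800 (wall)
  → r_2 = 1.4800
beam 3: φ=45°, α=105°
  d=(-0.2588,0.9659)  start (4,4)  tX=1.0046 tY=0.2485  stride 1/|dx|=3.8637 1/|dy|=1.0353
    cross y-line → (4,5), t=0.2485
    cross x-line → (3,5), t=1.0046
    cross y-line → (3,6), t=1.2837
    cross y-line → (3,7), t=2.3190 (wall)
  → r_3 = 2.3190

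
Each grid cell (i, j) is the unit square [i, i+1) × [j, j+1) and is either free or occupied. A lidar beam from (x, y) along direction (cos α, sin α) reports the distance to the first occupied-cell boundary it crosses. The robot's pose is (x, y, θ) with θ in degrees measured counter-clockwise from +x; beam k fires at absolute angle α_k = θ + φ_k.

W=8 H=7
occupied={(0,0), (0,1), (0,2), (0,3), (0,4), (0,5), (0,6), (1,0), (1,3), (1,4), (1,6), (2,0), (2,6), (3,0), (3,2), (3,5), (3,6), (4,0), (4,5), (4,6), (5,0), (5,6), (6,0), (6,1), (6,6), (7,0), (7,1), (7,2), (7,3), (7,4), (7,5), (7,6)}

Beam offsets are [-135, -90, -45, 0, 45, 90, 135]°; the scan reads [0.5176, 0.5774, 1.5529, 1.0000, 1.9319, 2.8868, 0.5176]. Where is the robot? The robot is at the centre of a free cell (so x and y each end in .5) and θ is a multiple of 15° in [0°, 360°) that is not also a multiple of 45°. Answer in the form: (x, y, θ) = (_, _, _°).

(x, y, θ) = (2.5, 5.5, 210°)

Enumerate (i+0.5, j+0.5, θ) over the 24 free cells and 16 admissible headings. For each, cast all 7 beams and compare to the given ranges.
  (6.5, 3.5, 15°): beam 1 = 2.8868 ≠ 0.5176 ✗
  (5.5, 2.5, 255°): beam 1 = 2.8868 ≠ 0.5176 ✗
  (4.5, 3.5, 150°): beam 1 = 2.5882 ≠ 0.5176 ✗
  (2.5, 1.5, 30°): beam 3 = 1.9319 ≠ 1.5529 ✗
  …
  (2.5, 5.5, 210°): r_1=0.5176, r_2=0.5774, r_3=1.5529, r_4=1.0000, r_5=1.9319, r_6=2.8868, r_7=0.5176 — all match ✓
No second candidate reproduces the full scan.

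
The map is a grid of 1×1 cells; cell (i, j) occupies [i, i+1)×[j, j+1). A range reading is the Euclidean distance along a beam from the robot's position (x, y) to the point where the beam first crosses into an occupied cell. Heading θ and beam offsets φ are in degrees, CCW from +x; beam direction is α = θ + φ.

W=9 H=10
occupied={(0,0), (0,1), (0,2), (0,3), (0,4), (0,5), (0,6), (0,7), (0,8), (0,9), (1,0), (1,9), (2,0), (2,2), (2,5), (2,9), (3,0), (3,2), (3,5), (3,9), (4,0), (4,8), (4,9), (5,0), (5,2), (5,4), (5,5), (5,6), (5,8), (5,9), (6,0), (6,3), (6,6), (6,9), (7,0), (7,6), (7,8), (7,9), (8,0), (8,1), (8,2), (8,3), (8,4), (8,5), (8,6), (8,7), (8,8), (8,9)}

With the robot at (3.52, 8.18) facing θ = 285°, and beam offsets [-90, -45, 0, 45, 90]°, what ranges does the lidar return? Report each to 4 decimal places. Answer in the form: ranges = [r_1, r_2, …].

ranges = [2.6089, 2.5172, 5.7183, 2.3600, 0.4969]

beam 1: φ=-90°, α=195°
  d=(-0.9659,-0.2588)  start (3,8)  tX=0.5383 tY=0.6955  stride 1/|dx|=1.0353 1/|dy|=3.8637
    cross x-line → (2,8), t=0.5383
    cross y-line → (2,7), t=0.6955
    cross x-line → (1,7), t=1.5736
    cross x-line → (0,7), t=2.6089 (wall)
  → r_1 = 2.6089
beam 2: φ=-45°, α=240°
  d=(-0.5000,-0.8660)  start (3,8)  tX=1.0400 tY=0.2078  stride 1/|dx|=2.0000 1/|dy|=1.1547
    cross y-line → (3,7), t=0.2078
    cross x-line → (2,7), t=1.0400
    cross y-line → (2,6), t=1.3625
    cross y-line → (2,5), t=2.5172 (wall)
  → r_2 = 2.5172
beam 3: φ=0°, α=285°
  d=(0.2588,-0.9659)  start (3,8)  tX=1.8546 tY=0.1863  stride 1/|dx|=3.8637 1/|dy|=1.0353
    cross y-line → (3,7), t=0.1863
    cross y-line → (3,6), t=1.2216
    cross x-line → (4,6), t=1.8546
    cross y-line → (4,5), t=2.2569
    cross y-line → (4,4), t=3.2922
    cross y-line → (4,3), t=4.3275
    cross y-line → (4,2), t=5.3627
    cross x-line → (5,2), t=5.7183 (wall)
  → r_3 = 5.7183
beam 4: φ=45°, α=330°
  d=(0.8660,-0.5000)  start (3,8)  tX=0.5543 tY=0.3600  stride 1/|dx|=1.1547 1/|dy|=2.0000
    cross y-line → (3,7), t=0.3600
    cross x-line → (4,7), t=0.5543
    cross x-line → (5,7), t=1.7090
    cross y-line → (5,6), t=2.3600 (wall)
  → r_4 = 2.3600
beam 5: φ=90°, α=15°
  d=(0.9659,0.2588)  start (3,8)  tX=0.4969 tY=3.1682  stride 1/|dx|=1.0353 1/|dy|=3.8637
    cross x-line → (4,8), t=0.4969 (wall)
  → r_5 = 0.4969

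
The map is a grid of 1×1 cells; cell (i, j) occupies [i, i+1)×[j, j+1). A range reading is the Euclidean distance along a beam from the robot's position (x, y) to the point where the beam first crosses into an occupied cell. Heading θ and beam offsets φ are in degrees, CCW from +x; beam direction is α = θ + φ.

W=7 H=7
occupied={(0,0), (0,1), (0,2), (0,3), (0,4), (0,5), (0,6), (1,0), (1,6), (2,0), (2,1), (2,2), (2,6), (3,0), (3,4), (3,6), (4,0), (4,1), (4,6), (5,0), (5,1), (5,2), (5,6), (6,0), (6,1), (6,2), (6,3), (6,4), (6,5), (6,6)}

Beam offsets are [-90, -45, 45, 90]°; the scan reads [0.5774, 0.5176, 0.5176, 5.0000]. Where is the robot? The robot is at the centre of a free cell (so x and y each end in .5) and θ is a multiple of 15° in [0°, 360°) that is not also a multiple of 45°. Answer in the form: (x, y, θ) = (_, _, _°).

(x, y, θ) = (3.5, 1.5, 330°)

Enumerate (i+0.5, j+0.5, θ) over the 19 free cells and 16 admissible headings. For each, cast all 4 beams and compare to the given ranges.
  (3.5, 5.5, 75°): beam 1 = 2.5882 ≠ 0.5774 ✗
  (2.5, 5.5, 255°): beam 1 = 1.5529 ≠ 0.5774 ✗
  (5.5, 4.5, 60°): beam 3 = 1.5529 ≠ 0.5176 ✗
  …
  (3.5, 1.5, 330°): r_1=0.5774, r_2=0.5176, r_3=0.5176, r_4=5.0000 — all match ✓
Only this pose fits every beam.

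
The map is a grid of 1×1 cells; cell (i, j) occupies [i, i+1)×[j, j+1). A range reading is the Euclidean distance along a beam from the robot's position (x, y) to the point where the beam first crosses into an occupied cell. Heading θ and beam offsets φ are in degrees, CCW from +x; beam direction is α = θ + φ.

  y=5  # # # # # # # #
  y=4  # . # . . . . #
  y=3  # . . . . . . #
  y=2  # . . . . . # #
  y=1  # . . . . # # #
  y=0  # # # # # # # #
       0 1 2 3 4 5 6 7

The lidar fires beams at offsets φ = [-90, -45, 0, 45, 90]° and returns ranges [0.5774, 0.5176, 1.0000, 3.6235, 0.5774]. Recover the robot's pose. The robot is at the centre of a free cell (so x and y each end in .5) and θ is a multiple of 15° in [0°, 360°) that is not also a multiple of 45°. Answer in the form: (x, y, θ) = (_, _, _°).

The pose lattice has 20·16 = 320 candidates. Test each by forward raycasting.
  (1.5, 4.5, 150°): beam 3 = 0.5774 ≠ 1.0000 ✗
  (5.5, 2.5, 120°): beam 2 = 2.5882 ≠ 0.5176 ✗
  (3.5, 2.5, 210°): beam 1 = 1.7321 ≠ 0.5774 ✗
  (3.5, 3.5, 345°): beam 1 = 2.5882 ≠ 0.5774 ✗
  …
  (1.5, 4.5, 240°): r_1=0.5774, r_2=0.5176, r_3=1.0000, r_4=3.6235, r_5=0.5774 — all match ✓
No second candidate reproduces the full scan.

(x, y, θ) = (1.5, 4.5, 240°)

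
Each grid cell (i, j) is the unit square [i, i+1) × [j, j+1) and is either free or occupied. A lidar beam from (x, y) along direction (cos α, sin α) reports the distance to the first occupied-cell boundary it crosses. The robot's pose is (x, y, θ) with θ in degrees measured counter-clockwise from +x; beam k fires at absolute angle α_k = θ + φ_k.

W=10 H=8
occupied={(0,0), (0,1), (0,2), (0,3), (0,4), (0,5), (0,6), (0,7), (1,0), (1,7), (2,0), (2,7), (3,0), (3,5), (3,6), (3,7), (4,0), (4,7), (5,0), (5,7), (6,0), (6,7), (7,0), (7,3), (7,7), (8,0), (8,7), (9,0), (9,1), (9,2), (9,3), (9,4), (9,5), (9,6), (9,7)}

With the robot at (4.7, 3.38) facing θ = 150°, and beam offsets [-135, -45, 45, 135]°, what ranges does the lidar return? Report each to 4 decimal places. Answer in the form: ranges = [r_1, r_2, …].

beam 1: φ=-135°, α=15°
  dir = (cos 15°, sin 15°) = (0.9659, 0.2588); from cell (4,3)
  next x-line at t=0.3106, next y-line at t=2.3955; Δt_x=1.0353, Δt_y=3.8637
    x: enter (5,3) at t=0.3106
    x: enter (6,3) at t=1.3459
    x: enter (7,3) at t=2.3811 ← occupied
  → r_1 = 2.3811
beam 2: φ=-45°, α=105°
  dir = (cos 105°, sin 105°) = (-0.2588, 0.9659); from cell (4,3)
  next x-line at t=2.7046, next y-line at t=0.6419; Δt_x=3.8637, Δt_y=1.0353
    y: enter (4,4) at t=0.6419
    y: enter (4,5) at t=1.6771
    x: enter (3,5) at t=2.7046 ← occupied
  → r_2 = 2.7046
beam 3: φ=45°, α=195°
  dir = (cos 195°, sin 195°) = (-0.9659, -0.2588); from cell (4,3)
  next x-line at t=0.7247, next y-line at t=1.4682; Δt_x=1.0353, Δt_y=3.8637
    x: enter (3,3) at t=0.7247
    y: enter (3,2) at t=1.4682
    x: enter (2,2) at t=1.7600
    x: enter (1,2) at t=2.7952
    x: enter (0,2) at t=3.8305 ← occupied
  → r_3 = 3.8305
beam 4: φ=135°, α=285°
  dir = (cos 285°, sin 285°) = (0.2588, -0.9659); from cell (4,3)
  next x-line at t=1.1591, next y-line at t=0.3934; Δt_x=3.8637, Δt_y=1.0353
    y: enter (4,2) at t=0.3934
    x: enter (5,2) at t=1.1591
    y: enter (5,1) at t=1.4287
    y: enter (5,0) at t=2.4640 ← occupied
  → r_4 = 2.4640

ranges = [2.3811, 2.7046, 3.8305, 2.4640]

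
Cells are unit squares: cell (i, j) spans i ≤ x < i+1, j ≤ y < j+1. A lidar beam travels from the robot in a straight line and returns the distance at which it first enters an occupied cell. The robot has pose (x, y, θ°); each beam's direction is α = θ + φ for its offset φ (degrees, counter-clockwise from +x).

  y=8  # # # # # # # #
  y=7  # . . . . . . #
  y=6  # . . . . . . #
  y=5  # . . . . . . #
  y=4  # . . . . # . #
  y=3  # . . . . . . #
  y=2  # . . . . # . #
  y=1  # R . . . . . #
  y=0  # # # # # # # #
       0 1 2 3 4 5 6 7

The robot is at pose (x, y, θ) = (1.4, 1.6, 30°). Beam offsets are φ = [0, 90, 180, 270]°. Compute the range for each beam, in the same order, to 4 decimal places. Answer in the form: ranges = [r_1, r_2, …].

ranges = [4.8000, 0.8000, 0.4619, 0.6928]

beam 1: φ=0°, α=30°
  cosα=0.8660 sinα=0.5000 | (1,1) | tMaxX 0.6928 tMaxY 0.8000 | tΔX 1.1547 tΔY 2.0000
    t=0.6928 [x] (2,1)
    t=0.8000 [y] (2,2)
    t=1.8475 [x] (3,2)
    t=2.8000 [y] (3,3)
    t=3.0022 [x] (4,3)
    t=4.1569 [x] (5,3)
    t=4.8000 [y] (5,4) — stop
  → r_1 = 4.8000
beam 2: φ=90°, α=120°
  cosα=-0.5000 sinα=0.8660 | (1,1) | tMaxX 0.8000 tMaxY 0.4619 | tΔX 2.0000 tΔY 1.1547
    t=0.4619 [y] (1,2)
    t=0.8000 [x] (0,2) — stop
  → r_2 = 0.8000
beam 3: φ=180°, α=210°
  cosα=-0.8660 sinα=-0.5000 | (1,1) | tMaxX 0.4619 tMaxY 1.2000 | tΔX 1.1547 tΔY 2.0000
    t=0.4619 [x] (0,1) — stop
  → r_3 = 0.4619
beam 4: φ=270°, α=300°
  cosα=0.5000 sinα=-0.8660 | (1,1) | tMaxX 1.2000 tMaxY 0.6928 | tΔX 2.0000 tΔY 1.1547
    t=0.6928 [y] (1,0) — stop
  → r_4 = 0.6928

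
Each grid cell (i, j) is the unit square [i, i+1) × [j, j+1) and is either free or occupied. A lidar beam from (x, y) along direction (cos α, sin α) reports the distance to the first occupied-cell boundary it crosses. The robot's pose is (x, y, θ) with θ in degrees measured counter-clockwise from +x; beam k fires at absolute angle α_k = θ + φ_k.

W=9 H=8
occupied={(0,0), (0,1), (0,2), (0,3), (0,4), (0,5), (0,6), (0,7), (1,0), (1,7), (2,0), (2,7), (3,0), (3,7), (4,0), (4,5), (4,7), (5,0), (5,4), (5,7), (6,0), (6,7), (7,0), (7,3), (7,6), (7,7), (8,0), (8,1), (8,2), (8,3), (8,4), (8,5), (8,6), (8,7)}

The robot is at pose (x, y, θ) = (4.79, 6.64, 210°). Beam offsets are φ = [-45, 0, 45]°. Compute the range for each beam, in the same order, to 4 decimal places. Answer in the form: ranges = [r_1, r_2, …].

beam 1: φ=-45°, α=165°
  cosα=-0.9659 sinα=0.2588 | (4,6) | tMaxX 0.8179 tMaxY 1.3909 | tΔX 1.0353 tΔY 3.8637
    t=0.8179 [x] (3,6)
    t=1.3909 [y] (3,7) — stop
  → r_1 = 1.3909
beam 2: φ=0°, α=210°
  cosα=-0.8660 sinα=-0.5000 | (4,6) | tMaxX 0.9122 tMaxY 1.2800 | tΔX 1.1547 tΔY 2.0000
    t=0.9122 [x] (3,6)
    t=1.2800 [y] (3,5)
    t=2.0669 [x] (2,5)
    t=3.2216 [x] (1,5)
    t=3.2800 [y] (1,4)
    t=4.3763 [x] (0,4) — stop
  → r_2 = 4.3763
beam 3: φ=45°, α=255°
  cosα=-0.2588 sinα=-0.9659 | (4,6) | tMaxX 3.0523 tMaxY 0.6626 | tΔX 3.8637 tΔY 1.0353
    t=0.6626 [y] (4,5) — stop
  → r_3 = 0.6626

ranges = [1.3909, 4.3763, 0.6626]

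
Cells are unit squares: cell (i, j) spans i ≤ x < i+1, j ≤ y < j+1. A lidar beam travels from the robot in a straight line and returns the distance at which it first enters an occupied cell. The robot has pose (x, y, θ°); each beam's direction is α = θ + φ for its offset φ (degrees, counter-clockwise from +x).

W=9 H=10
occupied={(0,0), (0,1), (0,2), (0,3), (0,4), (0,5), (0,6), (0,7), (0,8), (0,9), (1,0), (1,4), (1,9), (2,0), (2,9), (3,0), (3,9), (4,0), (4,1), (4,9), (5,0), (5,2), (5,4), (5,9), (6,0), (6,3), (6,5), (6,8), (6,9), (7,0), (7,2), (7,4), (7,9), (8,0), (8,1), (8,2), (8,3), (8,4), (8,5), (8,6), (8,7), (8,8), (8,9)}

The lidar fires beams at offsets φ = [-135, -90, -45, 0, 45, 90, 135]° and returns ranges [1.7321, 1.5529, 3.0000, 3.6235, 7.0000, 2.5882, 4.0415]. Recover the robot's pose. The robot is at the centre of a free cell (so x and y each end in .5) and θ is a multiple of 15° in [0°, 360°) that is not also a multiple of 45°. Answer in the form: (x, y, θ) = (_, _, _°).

(x, y, θ) = (4.5, 7.5, 195°)

The pose lattice has 47·16 = 752 candidates. Test each by forward raycasting.
  (4.5, 8.5, 15°): beam 1 = 5.0000 ≠ 1.7321 ✗
  (5.5, 8.5, 75°): beam 1 = 2.8868 ≠ 1.7321 ✗
  (7.5, 8.5, 300°): beam 1 = 0.5176 ≠ 1.7321 ✗
  (2.5, 8.5, 30°): beam 1 = 3.6235 ≠ 1.7321 ✗
  …
  (4.5, 7.5, 195°): r_1=1.7321, r_2=1.5529, r_3=3.0000, r_4=3.6235, r_5=7.0000, r_6=2.5882, r_7=4.0415 — all match ✓
Only this pose fits every beam.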